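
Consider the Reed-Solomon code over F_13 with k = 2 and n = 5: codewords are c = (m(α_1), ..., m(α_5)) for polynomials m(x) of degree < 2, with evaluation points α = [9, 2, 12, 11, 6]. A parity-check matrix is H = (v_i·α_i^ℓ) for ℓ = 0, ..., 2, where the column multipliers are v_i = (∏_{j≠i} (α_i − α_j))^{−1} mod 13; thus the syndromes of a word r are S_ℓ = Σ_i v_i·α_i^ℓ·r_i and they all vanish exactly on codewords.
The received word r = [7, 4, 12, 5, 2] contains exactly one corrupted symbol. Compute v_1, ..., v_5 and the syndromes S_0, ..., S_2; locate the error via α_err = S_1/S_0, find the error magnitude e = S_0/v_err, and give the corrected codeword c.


S = (12, 2, 9), error at position 4, error magnitude e = 12, c = [7, 4, 12, 6, 2].

Step 1: column multipliers v_i = (∏_{j≠i}(α_i − α_j))^{−1} mod 13.
  i = 1 (α = 9): (9−2)(9−12)(9−11)(9−6) = 7·(−3)·(−2)·3 = 126 ≡ 9, so v_1 = 9^{−1} = 3 (mod 13).
  i = 2 (α = 2): (2−9)(2−12)(2−11)(2−6) = (−7)·(−10)·(−9)·(−4) = 2520 ≡ 11, so v_2 = 11^{−1} = 6 (mod 13).
  i = 3 (α = 12): (12−9)(12−2)(12−11)(12−6) = 3·10·1·6 = 180 ≡ 11, so v_3 = 11^{−1} = 6 (mod 13).
  i = 4 (α = 11): (11−9)(11−2)(11−12)(11−6) = 2·9·(−1)·5 = −90 ≡ 1, so v_4 = 1^{−1} = 1 (mod 13).
  i = 5 (α = 6): (6−9)(6−2)(6−12)(6−11) = (−3)·4·(−6)·(−5) = −360 ≡ 4, so v_5 = 4^{−1} = 10 (mod 13).
  v = [3, 6, 6, 1, 10].
Step 2: syndromes of r = [7, 4, 12, 5, 2] (all sums mod 13).
  S_0 = Σ v_i r_i = 3·7 + 6·4 + 6·12 + 1·5 + 10·2 = 142 ≡ 12.
  S_1 = Σ v_i α_i r_i = 3·9·7 + 6·2·4 + 6·12·12 + 1·11·5 + 10·6·2 = 1276 ≡ 2.
  α_i^2 mod 13 = [3, 4, 1, 4, 10].
  S_2 = Σ v_i α_i^2 r_i = 3·3·7 + 6·4·4 + 6·1·12 + 1·4·5 + 10·10·2 = 451 ≡ 9.
  S = (12, 2, 9) ≠ 0, so r is not a codeword (an error is present).
Step 3: locate the error. For a single error e at position i, S_ℓ = v_i·e·α_i^ℓ, so α_err = S_1/S_0.
  S_0^{−1} = 12^{−1} = 12 (mod 13), so α_err = 2·12 = 24 ≡ 11 = α_4. Error position i = 4.
  Consistency check: S_2/S_1 = 9·7 = 63 ≡ 11 = α_err ✓ (single-error assumption holds).
Step 4: error magnitude e = S_0/v_4 = S_0·∏_{j≠4}(α_4 − α_j) = 12·1 = 12 ≡ 12 (mod 13).
Step 5: correct position 4: c_4 = r_4 − e = 5 − 12 ≡ 6 (mod 13). Hence c = [7, 4, 12, 6, 2].
  Check: interpolating c through the α_i gives m(x) = 5 + 6·x (degree < 2) with m(α_i) = c_i for every i, so c is indeed a codeword.


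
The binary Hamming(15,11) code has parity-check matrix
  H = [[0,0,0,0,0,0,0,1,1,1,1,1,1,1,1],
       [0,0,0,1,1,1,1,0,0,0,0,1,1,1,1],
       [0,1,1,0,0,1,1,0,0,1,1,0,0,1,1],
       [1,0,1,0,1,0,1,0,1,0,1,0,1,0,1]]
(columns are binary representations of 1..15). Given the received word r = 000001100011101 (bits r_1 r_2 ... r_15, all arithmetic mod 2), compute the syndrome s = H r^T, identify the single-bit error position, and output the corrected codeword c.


s = (0, 1, 0, 0)^T, error position = 4, corrected codeword c = 000101100011101

Compute s = H r^T mod 2 one row at a time:
  s_1 = 0 + 0 + 0 + 1 + 1 + 1 + 0 + 1 = 4 ≡ 0 (mod 2).
  s_2 = 0 + 0 + 1 + 1 + 1 + 1 + 0 + 1 = 5 ≡ 1 (mod 2).
  s_3 = 0 + 0 + 1 + 1 + 0 + 1 + 0 + 1 = 4 ≡ 0 (mod 2).
  s_4 = 0 + 0 + 0 + 1 + 0 + 1 + 1 + 1 = 4 ≡ 0 (mod 2).
s = (0, 1, 0, 0)^T — this equals column 4 of H (binary 0100), so error is at position 4.
Correct: flip bit 4 of r = 000001100011101 to get c = 000101100011101.


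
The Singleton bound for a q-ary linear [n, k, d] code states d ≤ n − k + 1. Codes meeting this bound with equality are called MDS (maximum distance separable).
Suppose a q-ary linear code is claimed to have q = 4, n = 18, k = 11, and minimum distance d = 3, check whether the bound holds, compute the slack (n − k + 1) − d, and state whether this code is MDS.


Singleton RHS = n − k + 1 = 8, slack = 5, bound satisfied, not MDS.

Singleton bound: d ≤ n − k + 1.
Here n = 18, k = 11, so n − k + 1 = 8.
Given d = 3, check d ≤ 8: YES.
Slack = (n − k + 1) − d = 5.
The code is NOT MDS (slack = 5 > 0).
Description: the claimed parameters are [18, 11, 3]_4; such a code would be non-MDS.


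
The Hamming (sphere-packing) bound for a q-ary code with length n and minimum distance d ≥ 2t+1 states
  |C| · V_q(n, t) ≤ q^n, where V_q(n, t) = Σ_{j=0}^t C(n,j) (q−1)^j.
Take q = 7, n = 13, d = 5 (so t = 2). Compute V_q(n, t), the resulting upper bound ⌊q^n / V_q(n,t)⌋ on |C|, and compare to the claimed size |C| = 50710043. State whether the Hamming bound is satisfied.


V_q(n, t) = 2887, q^n = 96889010407, Hamming bound = 33560446, |C| = 50710043 > bound (violated).

Step 1: Compute V_q(n, t) = Σ_{j=0}^2 C(n, j) (q−1)^j.
  j = 0: C(13,0)·(6)^0 = 1·1 = 1.
  j = 1: C(13,1)·(6)^1 = 13·6 = 78.
  j = 2: C(13,2)·(6)^2 = 78·36 = 2808.
  V_q(n, t) = 1 + 78 + 2808 = 2887.
Step 2: q^n = 7^13 = 96889010407.
Step 3: Hamming bound ⌊q^n / V_q(n,t)⌋ = ⌊96889010407/2887⌋ = 33560446.
Step 4: Compare |C| = 50710043 to 33560446: violated.
The claimed |C| lies above the Hamming bound, so no 7-ary code of length 13 with d ≥ 5 can have 50710043 codewords.


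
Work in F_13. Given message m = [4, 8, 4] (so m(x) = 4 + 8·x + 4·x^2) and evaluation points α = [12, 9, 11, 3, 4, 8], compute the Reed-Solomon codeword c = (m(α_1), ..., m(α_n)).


c = [0, 10, 4, 12, 9, 12]

Message polynomial: m(x) = 4 + 8·x + 4·x^2 (mod 13).
For each evaluation point α_i, compute m(α_i) mod 13:
  α_1 = 12: Horner steps 4 → 4 → 0, so m(12) = 0.
  α_2 = 9: Horner steps 4 → 5 → 10, so m(9) = 10.
  α_3 = 11: Horner steps 4 → 0 → 4, so m(11) = 4.
  α_4 = 3: Horner steps 4 → 7 → 12, so m(3) = 12.
  α_5 = 4: Horner steps 4 → 11 → 9, so m(4) = 9.
  α_6 = 8: Horner steps 4 → 1 → 12, so m(8) = 12.
Codeword c = [0, 10, 4, 12, 9, 12] ∈ F_13^6.


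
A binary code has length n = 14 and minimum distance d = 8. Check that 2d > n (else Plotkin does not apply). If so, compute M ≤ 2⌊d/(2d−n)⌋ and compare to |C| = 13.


Plotkin bound M ≤ 8; given |C| = 13 > bound (violated).

Check applicability: 2d = 16, n = 14.
2d − n = 2 > 0, so Plotkin applies.
Compute d/(2d−n) = 8/2 ≈ 4.0000.
⌊d/(2d−n)⌋ = 4.
Plotkin bound: M ≤ 2·4 = 8.
Given |C| = 13, check: VIOLATED.
This |C| is above the Plotkin bound, so no binary code with n = 14, d = 8 and 13 codewords exists.


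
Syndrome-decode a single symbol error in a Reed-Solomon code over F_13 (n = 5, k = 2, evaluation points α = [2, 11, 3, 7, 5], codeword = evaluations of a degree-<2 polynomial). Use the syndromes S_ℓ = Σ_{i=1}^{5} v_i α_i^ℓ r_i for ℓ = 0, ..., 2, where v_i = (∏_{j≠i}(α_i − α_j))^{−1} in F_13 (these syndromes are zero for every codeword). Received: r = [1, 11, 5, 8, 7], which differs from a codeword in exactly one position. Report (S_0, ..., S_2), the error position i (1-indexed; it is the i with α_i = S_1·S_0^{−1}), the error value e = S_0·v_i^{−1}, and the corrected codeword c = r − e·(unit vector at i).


S = (1, 5, 12), error at position 5, error magnitude e = 7, c = [1, 11, 5, 8, 0].

Step 1: column multipliers v_i = (∏_{j≠i}(α_i − α_j))^{−1} mod 13.
  i = 1 (α = 2): (2−11)(2−3)(2−7)(2−5) = (−9)·(−1)·(−5)·(−3) = 135 ≡ 5, so v_1 = 5^{−1} = 8 (mod 13).
  i = 2 (α = 11): (11−2)(11−3)(11−7)(11−5) = 9·8·4·6 = 1728 ≡ 12, so v_2 = 12^{−1} = 12 (mod 13).
  i = 3 (α = 3): (3−2)(3−11)(3−7)(3−5) = 1·(−8)·(−4)·(−2) = −64 ≡ 1, so v_3 = 1^{−1} = 1 (mod 13).
  i = 4 (α = 7): (7−2)(7−11)(7−3)(7−5) = 5·(−4)·4·2 = −160 ≡ 9, so v_4 = 9^{−1} = 3 (mod 13).
  i = 5 (α = 5): (5−2)(5−11)(5−3)(5−7) = 3·(−6)·2·(−2) = 72 ≡ 7, so v_5 = 7^{−1} = 2 (mod 13).
  v = [8, 12, 1, 3, 2].
Step 2: syndromes of r = [1, 11, 5, 8, 7] (all sums mod 13).
  S_0 = Σ v_i r_i = 8·1 + 12·11 + 1·5 + 3·8 + 2·7 = 183 ≡ 1.
  S_1 = Σ v_i α_i r_i = 8·2·1 + 12·11·11 + 1·3·5 + 3·7·8 + 2·5·7 = 1721 ≡ 5.
  α_i^2 mod 13 = [4, 4, 9, 10, 12].
  S_2 = Σ v_i α_i^2 r_i = 8·4·1 + 12·4·11 + 1·9·5 + 3·10·8 + 2·12·7 = 1013 ≡ 12.
  S = (1, 5, 12) ≠ 0, so r is not a codeword (an error is present).
Step 3: locate the error. For a single error e at position i, S_ℓ = v_i·e·α_i^ℓ, so α_err = S_1/S_0.
  S_0^{−1} = 1^{−1} = 1 (mod 13), so α_err = 5·1 = 5 ≡ 5 = α_5. Error position i = 5.
  Consistency check: S_2/S_1 = 12·8 = 96 ≡ 5 = α_err ✓ (single-error assumption holds).
Step 4: error magnitude e = S_0/v_5 = S_0·∏_{j≠5}(α_5 − α_j) = 1·7 = 7 ≡ 7 (mod 13).
Step 5: correct position 5: c_5 = r_5 − e = 7 − 7 ≡ 0 (mod 13). Hence c = [1, 11, 5, 8, 0].
  Check: interpolating c through the α_i gives m(x) = 6 + 4·x (degree < 2) with m(α_i) = c_i for every i, so c is indeed a codeword.


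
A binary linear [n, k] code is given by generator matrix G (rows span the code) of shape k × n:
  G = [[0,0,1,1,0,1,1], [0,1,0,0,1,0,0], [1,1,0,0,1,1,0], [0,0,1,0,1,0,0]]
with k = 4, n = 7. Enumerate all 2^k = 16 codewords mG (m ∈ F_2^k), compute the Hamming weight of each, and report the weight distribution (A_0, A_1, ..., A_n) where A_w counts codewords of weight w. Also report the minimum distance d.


Weight distribution: A_0 = 1, A_2 = 4, A_4 = 9, A_6 = 2. Minimum distance d = 2.

Enumerate all 2^4 = 16 messages m ∈ F_2^4.
For each, compute codeword c = mG in F_2^7, then tally its weight.
  m = 0000 → c = 0000000, weight = 0.
  m = 1000 → c = 0011011, weight = 4.
  m = 0100 → c = 0100100, weight = 2.
  m = 1100 → c = 0111111, weight = 6.
  m = 0010 → c = 1100110, weight = 4.
  m = 1010 → c = 1111101, weight = 6.
  m = 0110 → c = 1000010, weight = 2.
  m = 1110 → c = 1011001, weight = 4.
  m = 0001 → c = 0010100, weight = 2.
  m = 1001 → c = 0001111, weight = 4.
  m = 0101 → c = 0110000, weight = 2.
  m = 1101 → c = 0101011, weight = 4.
  m = 0011 → c = 1110010, weight = 4.
  m = 1011 → c = 1101001, weight = 4.
  m = 0111 → c = 1010110, weight = 4.
  m = 1111 → c = 1001101, weight = 4.
Tally weights:
  weight 0: 1 codewords.
  weight 2: 4 codewords.
  weight 4: 9 codewords.
  weight 6: 2 codewords.
Minimum distance d = smallest w > 0 with A_w > 0 = 2.
Sanity: Σ A_w = 16 = 2^4 = 16 ✓.


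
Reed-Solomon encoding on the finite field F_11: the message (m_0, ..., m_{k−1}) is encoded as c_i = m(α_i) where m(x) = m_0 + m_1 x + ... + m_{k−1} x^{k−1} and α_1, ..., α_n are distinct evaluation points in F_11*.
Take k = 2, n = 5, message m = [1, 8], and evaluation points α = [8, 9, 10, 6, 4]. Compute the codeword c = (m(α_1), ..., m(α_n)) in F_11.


c = [10, 7, 4, 5, 0]

Message polynomial: m(x) = 1 + 8·x (mod 11).
For each evaluation point α_i, compute m(α_i) mod 11:
  α_1 = 8: Horner steps 8 → 10, so m(8) = 10.
  α_2 = 9: Horner steps 8 → 7, so m(9) = 7.
  α_3 = 10: Horner steps 8 → 4, so m(10) = 4.
  α_4 = 6: Horner steps 8 → 5, so m(6) = 5.
  α_5 = 4: Horner steps 8 → 0, so m(4) = 0.
Codeword c = [10, 7, 4, 5, 0] ∈ F_11^5.


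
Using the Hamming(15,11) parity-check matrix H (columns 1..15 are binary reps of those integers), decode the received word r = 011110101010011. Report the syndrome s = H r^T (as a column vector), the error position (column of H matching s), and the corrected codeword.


s = (0, 1, 0, 0)^T, error position = 4, corrected codeword c = 011010101010011

Compute s = H r^T mod 2 one row at a time:
  s_1 = 0 + 1 + 0 + 1 + 0 + 0 + 1 + 1 = 4 ≡ 0 (mod 2).
  s_2 = 1 + 1 + 0 + 1 + 0 + 0 + 1 + 1 = 5 ≡ 1 (mod 2).
  s_3 = 1 + 1 + 0 + 1 + 0 + 1 + 1 + 1 = 6 ≡ 0 (mod 2).
  s_4 = 0 + 1 + 1 + 1 + 1 + 1 + 0 + 1 = 6 ≡ 0 (mod 2).
s = (0, 1, 0, 0)^T — this equals column 4 of H (binary 0100), so error is at position 4.
Correct: flip bit 4 of r = 011110101010011 to get c = 011010101010011.


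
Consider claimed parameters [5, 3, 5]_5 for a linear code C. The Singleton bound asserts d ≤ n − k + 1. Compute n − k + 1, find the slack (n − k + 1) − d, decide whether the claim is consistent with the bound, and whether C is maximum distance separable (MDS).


Singleton RHS = n − k + 1 = 3, slack = -2, bound violated (no such code; not MDS).

Singleton bound: d ≤ n − k + 1.
Here n = 5, k = 3, so n − k + 1 = 3.
Given d = 5, check d ≤ 3: NO.
Slack = (n − k + 1) − d = -2.
The slack is negative: d = 5 exceeds n − k + 1 = 3 by 2, so the Singleton bound is violated and no linear [5, 3, 5]_5 code can exist. In particular it is not MDS (MDS requires d = n − k + 1 exactly).
Description: the claimed parameters are [5, 3, 5]_5; such a code would be impossible (violates the Singleton bound).


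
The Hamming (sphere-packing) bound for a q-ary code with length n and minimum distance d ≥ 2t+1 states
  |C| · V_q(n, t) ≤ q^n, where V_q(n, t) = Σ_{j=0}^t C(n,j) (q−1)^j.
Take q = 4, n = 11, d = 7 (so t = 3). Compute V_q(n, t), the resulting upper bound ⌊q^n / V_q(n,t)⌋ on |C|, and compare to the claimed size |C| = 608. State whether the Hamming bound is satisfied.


V_q(n, t) = 4984, q^n = 4194304, Hamming bound = 841, |C| = 608 ≤ bound (satisfied).

Step 1: Compute V_q(n, t) = Σ_{j=0}^3 C(n, j) (q−1)^j.
  j = 0: C(11,0)·(3)^0 = 1·1 = 1.
  j = 1: C(11,1)·(3)^1 = 11·3 = 33.
  j = 2: C(11,2)·(3)^2 = 55·9 = 495.
  j = 3: C(11,3)·(3)^3 = 165·27 = 4455.
  V_q(n, t) = 1 + 33 + 495 + 4455 = 4984.
Step 2: q^n = 4^11 = 4194304.
Step 3: Hamming bound ⌊q^n / V_q(n,t)⌋ = ⌊4194304/4984⌋ = 841.
Step 4: Compare |C| = 608 to 841: satisfied.
The claimed |C| lies below the Hamming bound.


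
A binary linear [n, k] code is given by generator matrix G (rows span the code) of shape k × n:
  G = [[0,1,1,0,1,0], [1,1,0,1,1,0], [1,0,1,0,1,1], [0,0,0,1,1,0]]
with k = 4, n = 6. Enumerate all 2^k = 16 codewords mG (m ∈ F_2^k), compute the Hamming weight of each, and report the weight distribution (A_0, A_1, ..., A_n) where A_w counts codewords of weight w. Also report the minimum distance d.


Weight distribution: A_0 = 1, A_1 = 1, A_2 = 2, A_3 = 6, A_4 = 5, A_5 = 1. Minimum distance d = 1.

Enumerate all 2^4 = 16 messages m ∈ F_2^4.
For each, compute codeword c = mG in F_2^6, then tally its weight.
  m = 0000 → c = 000000, weight = 0.
  m = 1000 → c = 011010, weight = 3.
  m = 0100 → c = 110110, weight = 4.
  m = 1100 → c = 101100, weight = 3.
  m = 0010 → c = 101011, weight = 4.
  m = 1010 → c = 110001, weight = 3.
  m = 0110 → c = 011101, weight = 4.
  m = 1110 → c = 000111, weight = 3.
  m = 0001 → c = 000110, weight = 2.
  m = 1001 → c = 011100, weight = 3.
  m = 0101 → c = 110000, weight = 2.
  m = 1101 → c = 101010, weight = 3.
  m = 0011 → c = 101101, weight = 4.
  m = 1011 → c = 110111, weight = 5.
  m = 0111 → c = 011011, weight = 4.
  m = 1111 → c = 000001, weight = 1.
Tally weights:
  weight 0: 1 codewords.
  weight 1: 1 codewords.
  weight 2: 2 codewords.
  weight 3: 6 codewords.
  weight 4: 5 codewords.
  weight 5: 1 codewords.
Minimum distance d = smallest w > 0 with A_w > 0 = 1.
Sanity: Σ A_w = 16 = 2^4 = 16 ✓.


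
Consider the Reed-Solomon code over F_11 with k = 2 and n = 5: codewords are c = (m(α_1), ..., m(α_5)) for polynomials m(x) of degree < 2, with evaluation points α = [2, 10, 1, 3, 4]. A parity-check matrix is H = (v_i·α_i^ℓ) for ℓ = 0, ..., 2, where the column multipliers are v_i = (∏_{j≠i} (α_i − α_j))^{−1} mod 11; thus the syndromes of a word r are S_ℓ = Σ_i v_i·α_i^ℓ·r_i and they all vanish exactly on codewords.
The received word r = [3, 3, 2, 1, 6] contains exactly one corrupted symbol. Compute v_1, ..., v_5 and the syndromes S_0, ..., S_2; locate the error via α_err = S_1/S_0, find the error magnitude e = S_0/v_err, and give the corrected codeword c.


S = (3, 6, 1), error at position 1, error magnitude e = 7, c = [7, 3, 2, 1, 6].

Step 1: column multipliers v_i = (∏_{j≠i}(α_i − α_j))^{−1} mod 11.
  i = 1 (α = 2): (2−10)(2−1)(2−3)(2−4) = (−8)·1·(−1)·(−2) = −16 ≡ 6, so v_1 = 6^{−1} = 2 (mod 11).
  i = 2 (α = 10): (10−2)(10−1)(10−3)(10−4) = 8·9·7·6 = 3024 ≡ 10, so v_2 = 10^{−1} = 10 (mod 11).
  i = 3 (α = 1): (1−2)(1−10)(1−3)(1−4) = (−1)·(−9)·(−2)·(−3) = 54 ≡ 10, so v_3 = 10^{−1} = 10 (mod 11).
  i = 4 (α = 3): (3−2)(3−10)(3−1)(3−4) = 1·(−7)·2·(−1) = 14 ≡ 3, so v_4 = 3^{−1} = 4 (mod 11).
  i = 5 (α = 4): (4−2)(4−10)(4−1)(4−3) = 2·(−6)·3·1 = −36 ≡ 8, so v_5 = 8^{−1} = 7 (mod 11).
  v = [2, 10, 10, 4, 7].
Step 2: syndromes of r = [3, 3, 2, 1, 6] (all sums mod 11).
  S_0 = Σ v_i r_i = 2·3 + 10·3 + 10·2 + 4·1 + 7·6 = 102 ≡ 3.
  S_1 = Σ v_i α_i r_i = 2·2·3 + 10·10·3 + 10·1·2 + 4·3·1 + 7·4·6 = 512 ≡ 6.
  α_i^2 mod 11 = [4, 1, 1, 9, 5].
  S_2 = Σ v_i α_i^2 r_i = 2·4·3 + 10·1·3 + 10·1·2 + 4·9·1 + 7·5·6 = 320 ≡ 1.
  S = (3, 6, 1) ≠ 0, so r is not a codeword (an error is present).
Step 3: locate the error. For a single error e at position i, S_ℓ = v_i·e·α_i^ℓ, so α_err = S_1/S_0.
  S_0^{−1} = 3^{−1} = 4 (mod 11), so α_err = 6·4 = 24 ≡ 2 = α_1. Error position i = 1.
  Consistency check: S_2/S_1 = 1·2 = 2 ≡ 2 = α_err ✓ (single-error assumption holds).
Step 4: error magnitude e = S_0/v_1 = S_0·∏_{j≠1}(α_1 − α_j) = 3·6 = 18 ≡ 7 (mod 11).
Step 5: correct position 1: c_1 = r_1 − e = 3 − 7 ≡ 7 (mod 11). Hence c = [7, 3, 2, 1, 6].
  Check: interpolating c through the α_i gives m(x) = 8 + 5·x (degree < 2) with m(α_i) = c_i for every i, so c is indeed a codeword.


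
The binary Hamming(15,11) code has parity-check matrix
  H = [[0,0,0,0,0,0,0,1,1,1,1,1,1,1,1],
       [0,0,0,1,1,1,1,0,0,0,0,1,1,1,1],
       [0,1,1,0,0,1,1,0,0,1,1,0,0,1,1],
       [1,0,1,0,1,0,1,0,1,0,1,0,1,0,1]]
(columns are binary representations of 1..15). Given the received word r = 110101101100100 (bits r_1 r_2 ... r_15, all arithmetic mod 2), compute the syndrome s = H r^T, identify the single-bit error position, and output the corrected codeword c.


s = (1, 0, 0, 0)^T, error position = 8, corrected codeword c = 110101111100100

Compute s = H r^T mod 2 one row at a time:
  s_1 = 0 + 1 + 1 + 0 + 0 + 1 + 0 + 0 = 3 ≡ 1 (mod 2).
  s_2 = 1 + 0 + 1 + 1 + 0 + 1 + 0 + 0 = 4 ≡ 0 (mod 2).
  s_3 = 1 + 0 + 1 + 1 + 1 + 0 + 0 + 0 = 4 ≡ 0 (mod 2).
  s_4 = 1 + 0 + 0 + 1 + 1 + 0 + 1 + 0 = 4 ≡ 0 (mod 2).
s = (1, 0, 0, 0)^T — this equals column 8 of H (binary 1000), so error is at position 8.
Correct: flip bit 8 of r = 110101101100100 to get c = 110101111100100.


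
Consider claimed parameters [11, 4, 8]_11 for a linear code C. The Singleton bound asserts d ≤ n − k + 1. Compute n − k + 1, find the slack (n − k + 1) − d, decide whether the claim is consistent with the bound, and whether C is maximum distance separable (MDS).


Singleton RHS = n − k + 1 = 8, slack = 0, bound satisfied, MDS.

Singleton bound: d ≤ n − k + 1.
Here n = 11, k = 4, so n − k + 1 = 8.
Given d = 8, check d ≤ 8: YES.
Slack = (n − k + 1) − d = 0.
The code is MDS (slack = 0).
Description: the claimed parameters are [11, 4, 8]_11; such a code would be MDS (meets Singleton bound).


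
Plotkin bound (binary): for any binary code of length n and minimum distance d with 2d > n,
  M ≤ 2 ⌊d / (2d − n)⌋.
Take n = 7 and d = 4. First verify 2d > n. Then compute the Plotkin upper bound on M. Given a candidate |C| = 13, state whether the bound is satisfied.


Plotkin bound M ≤ 8; given |C| = 13 > bound (violated).

Check applicability: 2d = 8, n = 7.
2d − n = 1 > 0, so Plotkin applies.
Compute d/(2d−n) = 4/1 ≈ 4.0000.
⌊d/(2d−n)⌋ = 4.
Plotkin bound: M ≤ 2·4 = 8.
Given |C| = 13, check: VIOLATED.
This |C| is above the Plotkin bound, so no binary code with n = 7, d = 4 and 13 codewords exists.


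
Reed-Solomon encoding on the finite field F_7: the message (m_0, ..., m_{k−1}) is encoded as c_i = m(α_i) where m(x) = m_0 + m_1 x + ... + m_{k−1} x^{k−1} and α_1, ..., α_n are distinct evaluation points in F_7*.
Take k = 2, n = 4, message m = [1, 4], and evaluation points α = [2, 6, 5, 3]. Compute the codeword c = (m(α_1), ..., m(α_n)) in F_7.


c = [2, 4, 0, 6]

Message polynomial: m(x) = 1 + 4·x (mod 7).
For each evaluation point α_i, compute m(α_i) mod 7:
  α_1 = 2: Horner steps 4 → 2, so m(2) = 2.
  α_2 = 6: Horner steps 4 → 4, so m(6) = 4.
  α_3 = 5: Horner steps 4 → 0, so m(5) = 0.
  α_4 = 3: Horner steps 4 → 6, so m(3) = 6.
Codeword c = [2, 4, 0, 6] ∈ F_7^4.


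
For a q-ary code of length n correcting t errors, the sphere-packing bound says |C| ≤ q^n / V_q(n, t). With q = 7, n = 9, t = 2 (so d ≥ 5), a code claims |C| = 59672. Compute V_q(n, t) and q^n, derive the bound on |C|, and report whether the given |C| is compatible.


V_q(n, t) = 1351, q^n = 40353607, Hamming bound = 29869, |C| = 59672 > bound (violated).

Step 1: Compute V_q(n, t) = Σ_{j=0}^2 C(n, j) (q−1)^j.
  j = 0: C(9,0)·(6)^0 = 1·1 = 1.
  j = 1: C(9,1)·(6)^1 = 9·6 = 54.
  j = 2: C(9,2)·(6)^2 = 36·36 = 1296.
  V_q(n, t) = 1 + 54 + 1296 = 1351.
Step 2: q^n = 7^9 = 40353607.
Step 3: Hamming bound ⌊q^n / V_q(n,t)⌋ = ⌊40353607/1351⌋ = 29869.
Step 4: Compare |C| = 59672 to 29869: violated.
The claimed |C| lies above the Hamming bound, so no 7-ary code of length 9 with d ≥ 5 can have 59672 codewords.


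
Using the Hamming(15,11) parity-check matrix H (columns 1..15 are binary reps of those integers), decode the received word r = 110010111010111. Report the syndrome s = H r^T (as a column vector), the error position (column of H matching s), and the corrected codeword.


s = (0, 1, 1, 1)^T, error position = 7, corrected codeword c = 110010011010111

Compute s = H r^T mod 2 one row at a time:
  s_1 = 1 + 1 + 0 + 1 + 0 + 1 + 1 + 1 = 6 ≡ 0 (mod 2).
  s_2 = 0 + 1 + 0 + 1 + 0 + 1 + 1 + 1 = 5 ≡ 1 (mod 2).
  s_3 = 1 + 0 + 0 + 1 + 0 + 1 + 1 + 1 = 5 ≡ 1 (mod 2).
  s_4 = 1 + 0 + 1 + 1 + 1 + 1 + 1 + 1 = 7 ≡ 1 (mod 2).
s = (0, 1, 1, 1)^T — this equals column 7 of H (binary 0111), so error is at position 7.
Correct: flip bit 7 of r = 110010111010111 to get c = 110010011010111.


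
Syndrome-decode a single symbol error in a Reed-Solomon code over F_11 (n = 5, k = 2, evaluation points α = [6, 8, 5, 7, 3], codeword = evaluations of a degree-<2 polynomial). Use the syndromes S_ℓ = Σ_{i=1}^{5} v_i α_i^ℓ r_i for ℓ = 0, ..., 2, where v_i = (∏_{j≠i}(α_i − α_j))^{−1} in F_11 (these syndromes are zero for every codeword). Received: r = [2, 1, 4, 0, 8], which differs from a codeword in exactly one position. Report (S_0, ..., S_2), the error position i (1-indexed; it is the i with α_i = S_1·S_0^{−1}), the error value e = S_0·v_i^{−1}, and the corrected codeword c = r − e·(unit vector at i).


S = (10, 3, 2), error at position 2, error magnitude e = 3, c = [2, 9, 4, 0, 8].

Step 1: column multipliers v_i = (∏_{j≠i}(α_i − α_j))^{−1} mod 11.
  i = 1 (α = 6): (6−8)(6−5)(6−7)(6−3) = (−2)·1·(−1)·3 = 6 ≡ 6, so v_1 = 6^{−1} = 2 (mod 11).
  i = 2 (α = 8): (8−6)(8−5)(8−7)(8−3) = 2·3·1·5 = 30 ≡ 8, so v_2 = 8^{−1} = 7 (mod 11).
  i = 3 (α = 5): (5−6)(5−8)(5−7)(5−3) = (−1)·(−3)·(−2)·2 = −12 ≡ 10, so v_3 = 10^{−1} = 10 (mod 11).
  i = 4 (α = 7): (7−6)(7−8)(7−5)(7−3) = 1·(−1)·2·4 = −8 ≡ 3, so v_4 = 3^{−1} = 4 (mod 11).
  i = 5 (α = 3): (3−6)(3−8)(3−5)(3−7) = (−3)·(−5)·(−2)·(−4) = 120 ≡ 10, so v_5 = 10^{−1} = 10 (mod 11).
  v = [2, 7, 10, 4, 10].
Step 2: syndromes of r = [2, 1, 4, 0, 8] (all sums mod 11).
  S_0 = Σ v_i r_i = 2·2 + 7·1 + 10·4 + 4·0 + 10·8 = 131 ≡ 10.
  S_1 = Σ v_i α_i r_i = 2·6·2 + 7·8·1 + 10·5·4 + 4·7·0 + 10·3·8 = 520 ≡ 3.
  α_i^2 mod 11 = [3, 9, 3, 5, 9].
  S_2 = Σ v_i α_i^2 r_i = 2·3·2 + 7·9·1 + 10·3·4 + 4·5·0 + 10·9·8 = 915 ≡ 2.
  S = (10, 3, 2) ≠ 0, so r is not a codeword (an error is present).
Step 3: locate the error. For a single error e at position i, S_ℓ = v_i·e·α_i^ℓ, so α_err = S_1/S_0.
  S_0^{−1} = 10^{−1} = 10 (mod 11), so α_err = 3·10 = 30 ≡ 8 = α_2. Error position i = 2.
  Consistency check: S_2/S_1 = 2·4 = 8 ≡ 8 = α_err ✓ (single-error assumption holds).
Step 4: error magnitude e = S_0/v_2 = S_0·∏_{j≠2}(α_2 − α_j) = 10·8 = 80 ≡ 3 (mod 11).
Step 5: correct position 2: c_2 = r_2 − e = 1 − 3 ≡ 9 (mod 11). Hence c = [2, 9, 4, 0, 8].
  Check: interpolating c through the α_i gives m(x) = 3 + 9·x (degree < 2) with m(α_i) = c_i for every i, so c is indeed a codeword.


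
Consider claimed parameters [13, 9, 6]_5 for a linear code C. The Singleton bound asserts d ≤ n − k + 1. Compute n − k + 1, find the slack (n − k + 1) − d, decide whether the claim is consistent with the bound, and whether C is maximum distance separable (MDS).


Singleton RHS = n − k + 1 = 5, slack = -1, bound violated (no such code; not MDS).

Singleton bound: d ≤ n − k + 1.
Here n = 13, k = 9, so n − k + 1 = 5.
Given d = 6, check d ≤ 5: NO.
Slack = (n − k + 1) − d = -1.
The slack is negative: d = 6 exceeds n − k + 1 = 5 by 1, so the Singleton bound is violated and no linear [13, 9, 6]_5 code can exist. In particular it is not MDS (MDS requires d = n − k + 1 exactly).
Description: the claimed parameters are [13, 9, 6]_5; such a code would be impossible (violates the Singleton bound).


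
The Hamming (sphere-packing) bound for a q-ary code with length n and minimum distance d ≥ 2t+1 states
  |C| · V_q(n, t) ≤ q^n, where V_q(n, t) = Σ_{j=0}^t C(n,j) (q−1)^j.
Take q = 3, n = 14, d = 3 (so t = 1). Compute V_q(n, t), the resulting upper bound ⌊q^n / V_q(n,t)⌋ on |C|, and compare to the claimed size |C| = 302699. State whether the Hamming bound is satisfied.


V_q(n, t) = 29, q^n = 4782969, Hamming bound = 164929, |C| = 302699 > bound (violated).

Step 1: Compute V_q(n, t) = Σ_{j=0}^1 C(n, j) (q−1)^j.
  j = 0: C(14,0)·(2)^0 = 1·1 = 1.
  j = 1: C(14,1)·(2)^1 = 14·2 = 28.
  V_q(n, t) = 1 + 28 = 29.
Step 2: q^n = 3^14 = 4782969.
Step 3: Hamming bound ⌊q^n / V_q(n,t)⌋ = ⌊4782969/29⌋ = 164929.
Step 4: Compare |C| = 302699 to 164929: violated.
The claimed |C| lies above the Hamming bound, so no 3-ary code of length 14 with d ≥ 3 can have 302699 codewords.


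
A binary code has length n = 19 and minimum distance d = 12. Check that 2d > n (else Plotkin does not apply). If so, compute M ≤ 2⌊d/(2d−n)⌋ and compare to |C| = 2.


Plotkin bound M ≤ 4; given |C| = 2 ≤ bound (satisfied).

Check applicability: 2d = 24, n = 19.
2d − n = 5 > 0, so Plotkin applies.
Compute d/(2d−n) = 12/5 ≈ 2.4000.
⌊d/(2d−n)⌋ = 2.
Plotkin bound: M ≤ 2·2 = 4.
Given |C| = 2, check: satisfied.
This |C| is below the Plotkin bound.


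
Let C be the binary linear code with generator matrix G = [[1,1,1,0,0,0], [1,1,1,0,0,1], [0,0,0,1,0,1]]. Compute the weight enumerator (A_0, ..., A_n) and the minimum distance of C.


Weight distribution: A_0 = 1, A_1 = 2, A_2 = 1, A_3 = 1, A_4 = 2, A_5 = 1. Minimum distance d = 1.

Enumerate all 2^3 = 8 messages m ∈ F_2^3.
For each, compute codeword c = mG in F_2^6, then tally its weight.
  m = 000 → c = 000000, weight = 0.
  m = 100 → c = 111000, weight = 3.
  m = 010 → c = 111001, weight = 4.
  m = 110 → c = 000001, weight = 1.
  m = 001 → c = 000101, weight = 2.
  m = 101 → c = 111101, weight = 5.
  m = 011 → c = 111100, weight = 4.
  m = 111 → c = 000100, weight = 1.
Tally weights:
  weight 0: 1 codewords.
  weight 1: 2 codewords.
  weight 2: 1 codewords.
  weight 3: 1 codewords.
  weight 4: 2 codewords.
  weight 5: 1 codewords.
Minimum distance d = smallest w > 0 with A_w > 0 = 1.
Sanity: Σ A_w = 8 = 2^3 = 8 ✓.


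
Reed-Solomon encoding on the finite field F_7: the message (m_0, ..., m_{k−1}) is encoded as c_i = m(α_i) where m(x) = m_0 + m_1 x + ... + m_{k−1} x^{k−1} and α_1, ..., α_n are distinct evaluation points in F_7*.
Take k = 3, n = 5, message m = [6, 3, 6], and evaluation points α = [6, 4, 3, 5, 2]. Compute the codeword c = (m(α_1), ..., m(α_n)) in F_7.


c = [2, 2, 6, 3, 1]

Message polynomial: m(x) = 6 + 3·x + 6·x^2 (mod 7).
For each evaluation point α_i, compute m(α_i) mod 7:
  α_1 = 6: Horner steps 6 → 4 → 2, so m(6) = 2.
  α_2 = 4: Horner steps 6 → 6 → 2, so m(4) = 2.
  α_3 = 3: Horner steps 6 → 0 → 6, so m(3) = 6.
  α_4 = 5: Horner steps 6 → 5 → 3, so m(5) = 3.
  α_5 = 2: Horner steps 6 → 1 → 1, so m(2) = 1.
Codeword c = [2, 2, 6, 3, 1] ∈ F_7^5.


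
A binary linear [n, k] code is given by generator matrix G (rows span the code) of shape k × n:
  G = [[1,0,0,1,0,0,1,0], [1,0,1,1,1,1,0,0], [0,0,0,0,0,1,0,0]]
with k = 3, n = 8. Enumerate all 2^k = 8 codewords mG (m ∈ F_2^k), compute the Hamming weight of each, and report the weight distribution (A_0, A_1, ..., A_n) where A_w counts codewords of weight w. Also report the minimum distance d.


Weight distribution: A_0 = 1, A_1 = 1, A_3 = 2, A_4 = 3, A_5 = 1. Minimum distance d = 1.

Enumerate all 2^3 = 8 messages m ∈ F_2^3.
For each, compute codeword c = mG in F_2^8, then tally its weight.
  m = 000 → c = 00000000, weight = 0.
  m = 100 → c = 10010010, weight = 3.
  m = 010 → c = 10111100, weight = 5.
  m = 110 → c = 00101110, weight = 4.
  m = 001 → c = 00000100, weight = 1.
  m = 101 → c = 10010110, weight = 4.
  m = 011 → c = 10111000, weight = 4.
  m = 111 → c = 00101010, weight = 3.
Tally weights:
  weight 0: 1 codewords.
  weight 1: 1 codewords.
  weight 3: 2 codewords.
  weight 4: 3 codewords.
  weight 5: 1 codewords.
Minimum distance d = smallest w > 0 with A_w > 0 = 1.
Sanity: Σ A_w = 8 = 2^3 = 8 ✓.


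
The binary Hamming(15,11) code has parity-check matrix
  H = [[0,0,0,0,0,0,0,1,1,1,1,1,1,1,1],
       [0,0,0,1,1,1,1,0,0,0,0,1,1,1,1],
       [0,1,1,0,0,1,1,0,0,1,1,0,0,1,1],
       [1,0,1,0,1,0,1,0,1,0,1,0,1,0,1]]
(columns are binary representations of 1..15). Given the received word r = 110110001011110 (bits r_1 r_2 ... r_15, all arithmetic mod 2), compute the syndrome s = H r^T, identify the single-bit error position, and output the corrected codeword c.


s = (1, 1, 1, 1)^T, error position = 15, corrected codeword c = 110110001011111

Compute s = H r^T mod 2 one row at a time:
  s_1 = 0 + 1 + 0 + 1 + 1 + 1 + 1 + 0 = 5 ≡ 1 (mod 2).
  s_2 = 1 + 1 + 0 + 0 + 1 + 1 + 1 + 0 = 5 ≡ 1 (mod 2).
  s_3 = 1 + 0 + 0 + 0 + 0 + 1 + 1 + 0 = 3 ≡ 1 (mod 2).
  s_4 = 1 + 0 + 1 + 0 + 1 + 1 + 1 + 0 = 5 ≡ 1 (mod 2).
s = (1, 1, 1, 1)^T — this equals column 15 of H (binary 1111), so error is at position 15.
Correct: flip bit 15 of r = 110110001011110 to get c = 110110001011111.


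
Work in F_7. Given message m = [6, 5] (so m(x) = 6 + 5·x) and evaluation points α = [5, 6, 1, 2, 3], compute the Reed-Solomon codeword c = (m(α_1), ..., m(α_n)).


c = [3, 1, 4, 2, 0]

Message polynomial: m(x) = 6 + 5·x (mod 7).
For each evaluation point α_i, compute m(α_i) mod 7:
  α_1 = 5: Horner steps 5 → 3, so m(5) = 3.
  α_2 = 6: Horner steps 5 → 1, so m(6) = 1.
  α_3 = 1: Horner steps 5 → 4, so m(1) = 4.
  α_4 = 2: Horner steps 5 → 2, so m(2) = 2.
  α_5 = 3: Horner steps 5 → 0, so m(3) = 0.
Codeword c = [3, 1, 4, 2, 0] ∈ F_7^5.


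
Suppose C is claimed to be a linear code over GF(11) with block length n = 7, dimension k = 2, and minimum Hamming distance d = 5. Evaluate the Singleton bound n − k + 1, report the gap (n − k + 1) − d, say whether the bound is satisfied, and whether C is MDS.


Singleton RHS = n − k + 1 = 6, slack = 1, bound satisfied, not MDS.

Singleton bound: d ≤ n − k + 1.
Here n = 7, k = 2, so n − k + 1 = 6.
Given d = 5, check d ≤ 6: YES.
Slack = (n − k + 1) − d = 1.
The code is NOT MDS (slack = 1 > 0).
Description: the claimed parameters are [7, 2, 5]_11; such a code would be non-MDS.


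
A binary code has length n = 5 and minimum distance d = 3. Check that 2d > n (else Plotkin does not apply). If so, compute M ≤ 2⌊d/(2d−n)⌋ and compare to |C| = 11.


Plotkin bound M ≤ 6; given |C| = 11 > bound (violated).

Check applicability: 2d = 6, n = 5.
2d − n = 1 > 0, so Plotkin applies.
Compute d/(2d−n) = 3/1 ≈ 3.0000.
⌊d/(2d−n)⌋ = 3.
Plotkin bound: M ≤ 2·3 = 6.
Given |C| = 11, check: VIOLATED.
This |C| is above the Plotkin bound, so no binary code with n = 5, d = 3 and 11 codewords exists.


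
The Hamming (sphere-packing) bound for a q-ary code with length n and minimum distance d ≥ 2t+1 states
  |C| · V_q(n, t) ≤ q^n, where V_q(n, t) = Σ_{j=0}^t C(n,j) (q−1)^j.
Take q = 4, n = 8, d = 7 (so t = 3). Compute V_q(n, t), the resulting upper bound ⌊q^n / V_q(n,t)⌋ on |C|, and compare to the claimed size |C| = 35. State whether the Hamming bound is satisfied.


V_q(n, t) = 1789, q^n = 65536, Hamming bound = 36, |C| = 35 ≤ bound (satisfied).

Step 1: Compute V_q(n, t) = Σ_{j=0}^3 C(n, j) (q−1)^j.
  j = 0: C(8,0)·(3)^0 = 1·1 = 1.
  j = 1: C(8,1)·(3)^1 = 8·3 = 24.
  j = 2: C(8,2)·(3)^2 = 28·9 = 252.
  j = 3: C(8,3)·(3)^3 = 56·27 = 1512.
  V_q(n, t) = 1 + 24 + 252 + 1512 = 1789.
Step 2: q^n = 4^8 = 65536.
Step 3: Hamming bound ⌊q^n / V_q(n,t)⌋ = ⌊65536/1789⌋ = 36.
Step 4: Compare |C| = 35 to 36: satisfied.
The claimed |C| lies below the Hamming bound.


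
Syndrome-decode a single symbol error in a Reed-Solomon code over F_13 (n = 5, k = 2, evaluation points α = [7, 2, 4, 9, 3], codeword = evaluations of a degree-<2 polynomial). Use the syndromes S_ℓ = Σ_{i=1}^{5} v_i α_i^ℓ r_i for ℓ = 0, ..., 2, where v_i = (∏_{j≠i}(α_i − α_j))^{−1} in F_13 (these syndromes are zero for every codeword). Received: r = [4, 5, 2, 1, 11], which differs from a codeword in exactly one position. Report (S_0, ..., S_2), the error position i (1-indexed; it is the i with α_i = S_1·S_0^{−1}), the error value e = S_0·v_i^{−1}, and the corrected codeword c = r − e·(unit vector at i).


S = (7, 8, 11), error at position 5, error magnitude e = 1, c = [4, 5, 2, 1, 10].

Step 1: column multipliers v_i = (∏_{j≠i}(α_i − α_j))^{−1} mod 13.
  i = 1 (α = 7): (7−2)(7−4)(7−9)(7−3) = 5·3·(−2)·4 = −120 ≡ 10, so v_1 = 10^{−1} = 4 (mod 13).
  i = 2 (α = 2): (2−7)(2−4)(2−9)(2−3) = (−5)·(−2)·(−7)·(−1) = 70 ≡ 5, so v_2 = 5^{−1} = 8 (mod 13).
  i = 3 (α = 4): (4−7)(4−2)(4−9)(4−3) = (−3)·2·(−5)·1 = 30 ≡ 4, so v_3 = 4^{−1} = 10 (mod 13).
  i = 4 (α = 9): (9−7)(9−2)(9−4)(9−3) = 2·7·5·6 = 420 ≡ 4, so v_4 = 4^{−1} = 10 (mod 13).
  i = 5 (α = 3): (3−7)(3−2)(3−4)(3−9) = (−4)·1·(−1)·(−6) = −24 ≡ 2, so v_5 = 2^{−1} = 7 (mod 13).
  v = [4, 8, 10, 10, 7].
Step 2: syndromes of r = [4, 5, 2, 1, 11] (all sums mod 13).
  S_0 = Σ v_i r_i = 4·4 + 8·5 + 10·2 + 10·1 + 7·11 = 163 ≡ 7.
  S_1 = Σ v_i α_i r_i = 4·7·4 + 8·2·5 + 10·4·2 + 10·9·1 + 7·3·11 = 593 ≡ 8.
  α_i^2 mod 13 = [10, 4, 3, 3, 9].
  S_2 = Σ v_i α_i^2 r_i = 4·10·4 + 8·4·5 + 10·3·2 + 10·3·1 + 7·9·11 = 1103 ≡ 11.
  S = (7, 8, 11) ≠ 0, so r is not a codeword (an error is present).
Step 3: locate the error. For a single error e at position i, S_ℓ = v_i·e·α_i^ℓ, so α_err = S_1/S_0.
  S_0^{−1} = 7^{−1} = 2 (mod 13), so α_err = 8·2 = 16 ≡ 3 = α_5. Error position i = 5.
  Consistency check: S_2/S_1 = 11·5 = 55 ≡ 3 = α_err ✓ (single-error assumption holds).
Step 4: error magnitude e = S_0/v_5 = S_0·∏_{j≠5}(α_5 − α_j) = 7·2 = 14 ≡ 1 (mod 13).
Step 5: correct position 5: c_5 = r_5 − e = 11 − 1 ≡ 10 (mod 13). Hence c = [4, 5, 2, 1, 10].
  Check: interpolating c through the α_i gives m(x) = 8 + 5·x (degree < 2) with m(α_i) = c_i for every i, so c is indeed a codeword.


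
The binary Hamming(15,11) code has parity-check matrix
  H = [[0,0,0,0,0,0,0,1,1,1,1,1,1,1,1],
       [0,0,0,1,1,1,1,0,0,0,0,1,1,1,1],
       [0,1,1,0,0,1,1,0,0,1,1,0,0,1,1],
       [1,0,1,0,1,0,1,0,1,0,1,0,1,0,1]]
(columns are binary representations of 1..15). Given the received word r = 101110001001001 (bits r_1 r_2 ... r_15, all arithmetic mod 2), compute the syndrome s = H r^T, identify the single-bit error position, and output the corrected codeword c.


s = (1, 0, 0, 1)^T, error position = 9, corrected codeword c = 101110000001001

Compute s = H r^T mod 2 one row at a time:
  s_1 = 0 + 1 + 0 + 0 + 1 + 0 + 0 + 1 = 3 ≡ 1 (mod 2).
  s_2 = 1 + 1 + 0 + 0 + 1 + 0 + 0 + 1 = 4 ≡ 0 (mod 2).
  s_3 = 0 + 1 + 0 + 0 + 0 + 0 + 0 + 1 = 2 ≡ 0 (mod 2).
  s_4 = 1 + 1 + 1 + 0 + 1 + 0 + 0 + 1 = 5 ≡ 1 (mod 2).
s = (1, 0, 0, 1)^T — this equals column 9 of H (binary 1001), so error is at position 9.
Correct: flip bit 9 of r = 101110001001001 to get c = 101110000001001.


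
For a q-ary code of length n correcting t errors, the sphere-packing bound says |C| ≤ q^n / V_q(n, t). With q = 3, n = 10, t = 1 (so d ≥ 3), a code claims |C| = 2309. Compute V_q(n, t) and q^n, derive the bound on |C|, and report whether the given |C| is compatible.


V_q(n, t) = 21, q^n = 59049, Hamming bound = 2811, |C| = 2309 ≤ bound (satisfied).

Step 1: Compute V_q(n, t) = Σ_{j=0}^1 C(n, j) (q−1)^j.
  j = 0: C(10,0)·(2)^0 = 1·1 = 1.
  j = 1: C(10,1)·(2)^1 = 10·2 = 20.
  V_q(n, t) = 1 + 20 = 21.
Step 2: q^n = 3^10 = 59049.
Step 3: Hamming bound ⌊q^n / V_q(n,t)⌋ = ⌊59049/21⌋ = 2811.
Step 4: Compare |C| = 2309 to 2811: satisfied.
The claimed |C| lies below the Hamming bound.


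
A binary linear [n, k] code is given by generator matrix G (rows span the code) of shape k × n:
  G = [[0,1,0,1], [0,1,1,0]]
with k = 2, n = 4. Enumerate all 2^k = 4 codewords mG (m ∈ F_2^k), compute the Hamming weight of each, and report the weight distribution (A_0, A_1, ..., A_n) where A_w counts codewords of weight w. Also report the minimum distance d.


Weight distribution: A_0 = 1, A_2 = 3. Minimum distance d = 2.

Enumerate all 2^2 = 4 messages m ∈ F_2^2.
For each, compute codeword c = mG in F_2^4, then tally its weight.
  m = 00 → c = 0000, weight = 0.
  m = 10 → c = 0101, weight = 2.
  m = 01 → c = 0110, weight = 2.
  m = 11 → c = 0011, weight = 2.
Tally weights:
  weight 0: 1 codewords.
  weight 2: 3 codewords.
Minimum distance d = smallest w > 0 with A_w > 0 = 2.
Sanity: Σ A_w = 4 = 2^2 = 4 ✓.


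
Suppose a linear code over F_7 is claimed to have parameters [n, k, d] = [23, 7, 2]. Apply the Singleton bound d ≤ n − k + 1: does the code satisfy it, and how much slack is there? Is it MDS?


Singleton RHS = n − k + 1 = 17, slack = 15, bound satisfied, not MDS.

Singleton bound: d ≤ n − k + 1.
Here n = 23, k = 7, so n − k + 1 = 17.
Given d = 2, check d ≤ 17: YES.
Slack = (n − k + 1) − d = 15.
The code is NOT MDS (slack = 15 > 0).
Description: the claimed parameters are [23, 7, 2]_7; such a code would be non-MDS.


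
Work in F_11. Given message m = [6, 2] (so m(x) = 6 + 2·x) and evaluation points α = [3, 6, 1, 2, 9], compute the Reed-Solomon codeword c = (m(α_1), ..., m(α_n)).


c = [1, 7, 8, 10, 2]

Message polynomial: m(x) = 6 + 2·x (mod 11).
For each evaluation point α_i, compute m(α_i) mod 11:
  α_1 = 3: Horner steps 2 → 1, so m(3) = 1.
  α_2 = 6: Horner steps 2 → 7, so m(6) = 7.
  α_3 = 1: Horner steps 2 → 8, so m(1) = 8.
  α_4 = 2: Horner steps 2 → 10, so m(2) = 10.
  α_5 = 9: Horner steps 2 → 2, so m(9) = 2.
Codeword c = [1, 7, 8, 10, 2] ∈ F_11^5.


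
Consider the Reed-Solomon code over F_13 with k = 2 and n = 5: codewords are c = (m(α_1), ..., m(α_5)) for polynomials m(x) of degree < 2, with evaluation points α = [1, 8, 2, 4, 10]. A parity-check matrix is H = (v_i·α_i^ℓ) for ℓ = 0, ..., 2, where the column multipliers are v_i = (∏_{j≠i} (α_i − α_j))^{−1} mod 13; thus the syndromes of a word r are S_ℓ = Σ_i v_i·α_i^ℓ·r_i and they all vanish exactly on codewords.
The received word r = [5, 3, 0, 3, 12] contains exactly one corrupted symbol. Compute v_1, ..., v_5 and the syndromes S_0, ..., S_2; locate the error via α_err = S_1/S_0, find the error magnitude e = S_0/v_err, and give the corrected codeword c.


S = (10, 2, 3), error at position 2, error magnitude e = 7, c = [5, 9, 0, 3, 12].

Step 1: column multipliers v_i = (∏_{j≠i}(α_i − α_j))^{−1} mod 13.
  i = 1 (α = 1): (1−8)(1−2)(1−4)(1−10) = (−7)·(−1)·(−3)·(−9) = 189 ≡ 7, so v_1 = 7^{−1} = 2 (mod 13).
  i = 2 (α = 8): (8−1)(8−2)(8−4)(8−10) = 7·6·4·(−2) = −336 ≡ 2, so v_2 = 2^{−1} = 7 (mod 13).
  i = 3 (α = 2): (2−1)(2−8)(2−4)(2−10) = 1·(−6)·(−2)·(−8) = −96 ≡ 8, so v_3 = 8^{−1} = 5 (mod 13).
  i = 4 (α = 4): (4−1)(4−8)(4−2)(4−10) = 3·(−4)·2·(−6) = 144 ≡ 1, so v_4 = 1^{−1} = 1 (mod 13).
  i = 5 (α = 10): (10−1)(10−8)(10−2)(10−4) = 9·2·8·6 = 864 ≡ 6, so v_5 = 6^{−1} = 11 (mod 13).
  v = [2, 7, 5, 1, 11].
Step 2: syndromes of r = [5, 3, 0, 3, 12] (all sums mod 13).
  S_0 = Σ v_i r_i = 2·5 + 7·3 + 5·0 + 1·3 + 11·12 = 166 ≡ 10.
  S_1 = Σ v_i α_i r_i = 2·1·5 + 7·8·3 + 5·2·0 + 1·4·3 + 11·10·12 = 1510 ≡ 2.
  α_i^2 mod 13 = [1, 12, 4, 3, 9].
  S_2 = Σ v_i α_i^2 r_i = 2·1·5 + 7·12·3 + 5·4·0 + 1·3·3 + 11·9·12 = 1459 ≡ 3.
  S = (10, 2, 3) ≠ 0, so r is not a codeword (an error is present).
Step 3: locate the error. For a single error e at position i, S_ℓ = v_i·e·α_i^ℓ, so α_err = S_1/S_0.
  S_0^{−1} = 10^{−1} = 4 (mod 13), so α_err = 2·4 = 8 ≡ 8 = α_2. Error position i = 2.
  Consistency check: S_2/S_1 = 3·7 = 21 ≡ 8 = α_err ✓ (single-error assumption holds).
Step 4: error magnitude e = S_0/v_2 = S_0·∏_{j≠2}(α_2 − α_j) = 10·2 = 20 ≡ 7 (mod 13).
Step 5: correct position 2: c_2 = r_2 − e = 3 − 7 ≡ 9 (mod 13). Hence c = [5, 9, 0, 3, 12].
  Check: interpolating c through the α_i gives m(x) = 10 + 8·x (degree < 2) with m(α_i) = c_i for every i, so c is indeed a codeword.
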